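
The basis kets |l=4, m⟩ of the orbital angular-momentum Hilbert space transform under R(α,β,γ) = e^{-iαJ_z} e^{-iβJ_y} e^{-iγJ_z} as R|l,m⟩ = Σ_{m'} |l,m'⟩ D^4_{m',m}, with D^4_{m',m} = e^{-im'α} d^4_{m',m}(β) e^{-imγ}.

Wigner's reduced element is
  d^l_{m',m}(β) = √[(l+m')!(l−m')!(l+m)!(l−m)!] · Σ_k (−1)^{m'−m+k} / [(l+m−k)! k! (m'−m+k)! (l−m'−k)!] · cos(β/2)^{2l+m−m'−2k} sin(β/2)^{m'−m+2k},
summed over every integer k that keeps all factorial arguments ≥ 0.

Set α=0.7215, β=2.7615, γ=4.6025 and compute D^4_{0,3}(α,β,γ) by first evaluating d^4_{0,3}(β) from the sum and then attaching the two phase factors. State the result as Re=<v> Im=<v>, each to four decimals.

First d^4_{0,3}(β=2.7615), then the phase factors e^{-i(0)α} and e^{-i(3)γ}:
c=cos(2.7615/2)=0.188904, s=sin(2.7615/2)=0.981995; N=√[24·24·5040·1]=1703.830978
k: max(0,(3)−(0))=3 … min(4+(3),4−(0))=4
  k=3: (−1)^0·1703.8310/(144)·0.1889^5·0.9820^3 = +0.002695
  k=4: (−1)^1·1703.8310/(144)·0.1889^3·0.9820^5 = -0.072835
d^4_{0,3}(2.7615) = +0.002695 -0.072835 = -0.070139
D = (+1.000000+0.000000i)·(-0.070139)·(+0.323728-0.946150i) = -0.022706+0.066362i

Re=-0.0227 Im=0.0664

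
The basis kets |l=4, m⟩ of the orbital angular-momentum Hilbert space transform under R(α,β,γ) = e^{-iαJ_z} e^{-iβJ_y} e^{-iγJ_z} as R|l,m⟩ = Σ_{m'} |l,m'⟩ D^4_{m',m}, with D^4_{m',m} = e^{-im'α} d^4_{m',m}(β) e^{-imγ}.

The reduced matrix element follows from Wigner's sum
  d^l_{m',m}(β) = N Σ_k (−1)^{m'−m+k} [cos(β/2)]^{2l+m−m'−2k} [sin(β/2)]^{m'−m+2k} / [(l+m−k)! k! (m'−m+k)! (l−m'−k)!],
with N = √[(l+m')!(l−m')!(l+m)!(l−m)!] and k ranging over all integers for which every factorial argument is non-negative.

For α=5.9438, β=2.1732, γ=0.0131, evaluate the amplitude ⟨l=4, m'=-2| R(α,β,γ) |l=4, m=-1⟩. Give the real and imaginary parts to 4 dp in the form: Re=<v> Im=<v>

D^4_{-2,-1}(5.9438,2.1732,0.0131) = e^{-i·-2·5.9438}·d^4_{-2,-1}(2.1732)·e^{-i·-1·0.0131}. Compute d first:
c=cos(2.1732/2)=0.465497, s=sin(2.1732/2)=0.885049; N=√[2·720·6·120]=1018.233765
Admissible k: 1..3 (factorial args all ≥0)
  k=1: (−1)^0·1018.2338/(240)·0.4655^7·0.8850^1 = +0.017784
  k=2: (−1)^1·1018.2338/(48)·0.4655^5·0.8850^3 = -0.321436
  k=3: (−1)^2·1018.2338/(72)·0.4655^3·0.8850^5 = +0.774647
d^4_{-2,-1}(2.1732) = +0.017784 -0.321436 +0.774647 = +0.470995
Phases: e^{-i·(-2)·5.9438}=+0.778345-0.627837i, e^{-i·(-1)·0.0131}=+0.999914+0.013100i ⇒ D=+0.370439-0.290880i

Re=0.3704 Im=-0.2909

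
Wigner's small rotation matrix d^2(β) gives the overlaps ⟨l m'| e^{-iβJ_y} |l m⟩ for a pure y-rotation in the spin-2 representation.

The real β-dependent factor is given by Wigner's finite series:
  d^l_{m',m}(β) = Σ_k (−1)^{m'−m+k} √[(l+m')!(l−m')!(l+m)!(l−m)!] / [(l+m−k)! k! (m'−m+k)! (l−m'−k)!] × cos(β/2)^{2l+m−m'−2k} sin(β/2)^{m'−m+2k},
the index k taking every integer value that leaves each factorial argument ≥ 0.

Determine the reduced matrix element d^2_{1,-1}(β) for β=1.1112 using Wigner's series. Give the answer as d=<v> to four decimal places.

d=0.5250

d^2_{1,-1}(β=1.1112) via Wigner's sum:
Half-angle: c=0.849584, s=0.527453. N=√(6·1·1·6)=6.000000
k: max(0,(-1)−(1))=0 … min(2+(-1),2−(1))=1
  k=0: (−1)^2·6.0000/(2)·0.8496^2·0.5275^2 = +0.602423
  k=1: (−1)^3·6.0000/(6)·0.8496^0·0.5275^4 = -0.077399
d^2_{1,-1}(1.1112) = +0.602423 -0.077399 = +0.525024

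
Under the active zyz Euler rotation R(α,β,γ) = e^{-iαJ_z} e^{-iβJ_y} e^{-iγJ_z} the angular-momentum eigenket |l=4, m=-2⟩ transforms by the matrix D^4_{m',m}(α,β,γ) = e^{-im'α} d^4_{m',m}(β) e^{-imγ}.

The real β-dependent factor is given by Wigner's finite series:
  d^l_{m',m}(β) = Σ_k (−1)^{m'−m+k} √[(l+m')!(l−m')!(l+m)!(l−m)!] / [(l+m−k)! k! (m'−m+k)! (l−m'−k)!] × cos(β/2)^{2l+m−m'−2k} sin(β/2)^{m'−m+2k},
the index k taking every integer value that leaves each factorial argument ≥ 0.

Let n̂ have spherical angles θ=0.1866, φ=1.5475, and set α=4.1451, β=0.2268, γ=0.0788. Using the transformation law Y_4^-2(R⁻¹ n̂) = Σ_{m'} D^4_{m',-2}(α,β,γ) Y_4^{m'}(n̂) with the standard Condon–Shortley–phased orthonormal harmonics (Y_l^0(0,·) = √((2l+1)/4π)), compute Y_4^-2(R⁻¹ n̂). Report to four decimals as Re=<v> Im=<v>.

Need the full column D^4_{m',-2} for m'=−4..4 at α=4.1451, β=0.2268, γ=0.0788.
cos(β/2)=0.993577, sin(β/2)=0.113157
d^4_{-4,-2}: single k=2 term ⇒ +0.065186;  D = -0.033557-0.055885i
d^4_{-3,-2}: k∈[1..2] ⇒ +0.404722 -0.015748 = +0.388974;  D = +0.388837+0.010318i
d^4_{-2,-2}: k∈[0..2] ⇒ +0.949757 -0.147827 +0.002397 = +0.804327;  D = -0.450045+0.666634i
d^4_{-1,-2}: k∈[0..2] ⇒ -0.458912 +0.029762 -0.000257 = -0.429407;  D = +0.171043+0.393872i
d^4_{0,-2}: k∈[0..2] ⇒ +0.116868 -0.004042 +0.000020 = +0.112845;  D = +0.111447+0.017711i
d^4_{1,-2}: k∈[0..2] ⇒ -0.019841 +0.000386 -0.000001 = -0.019456;  D = +0.012900-0.014564i
d^4_{2,-2}: k∈[0..2] ⇒ +0.002397 -0.000025 +0.000000 = +0.002372;  D = -0.000652-0.002280i
d^4_{3,-2}: k∈[0..1] ⇒ -0.000204 +0.000001 = -0.000203;  D = -0.000195-0.000058i
d^4_{4,-2}: single k=0 term ⇒ +0.000011;  D = -0.000008+0.000007i
Y_4^{m'}(θ=0.1866,φ=1.5475) and Σ D·Y over m':
  (-0.0336-0.0559i)·(+0.0005+0.0000i)  (+0.3888+0.0103i)·(-0.0005+0.0078i)  (-0.4500+0.6666i)·(-0.0662-0.0031i)  (+0.1710+0.3939i)·(+0.0076-0.3241i)  (+0.1114+0.0177i)·(+0.7050+0.0000i)  (+0.0129-0.0146i)·(-0.0076-0.3241i)  (-0.0007-0.0023i)·(-0.0662+0.0031i)  (-0.0002-0.0001i)·(+0.0005+0.0078i)  (-0.0000+0.0000i)·(+0.0005-0.0000i)
Y_4^-2(R⁻¹ n̂) = +0.234313-0.083653i

Re=0.2343 Im=-0.0837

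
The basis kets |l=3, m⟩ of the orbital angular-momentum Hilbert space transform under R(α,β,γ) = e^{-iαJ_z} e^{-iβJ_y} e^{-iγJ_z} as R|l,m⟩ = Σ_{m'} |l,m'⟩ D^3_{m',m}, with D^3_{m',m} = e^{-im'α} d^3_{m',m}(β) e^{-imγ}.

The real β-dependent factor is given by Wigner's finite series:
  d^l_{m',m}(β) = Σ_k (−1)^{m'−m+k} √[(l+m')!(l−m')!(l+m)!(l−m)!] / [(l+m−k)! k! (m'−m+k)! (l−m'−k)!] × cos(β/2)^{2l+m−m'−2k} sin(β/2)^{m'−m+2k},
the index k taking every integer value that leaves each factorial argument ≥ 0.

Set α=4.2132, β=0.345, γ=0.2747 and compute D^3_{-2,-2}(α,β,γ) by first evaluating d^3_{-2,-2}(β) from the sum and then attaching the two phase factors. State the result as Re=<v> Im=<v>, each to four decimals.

Re=-0.6986 Im=0.3366

D^3_{-2,-2}(4.2132,0.345,0.2747) = e^{-i·-2·4.2132}·d^3_{-2,-2}(0.345)·e^{-i·-2·0.2747}. Compute d first:
Half-angle: c=0.985159, s=0.171646. N=√(1·120·1·120)=120.000000
Admissible k: 0..1 (factorial args all ≥0)
  k=0: (−1)^0·120.0000/(120)·0.9852^6·0.1716^0 = +0.914192
  k=1: (−1)^1·120.0000/(24)·0.9852^4·0.1716^2 = -0.138759
d^3_{-2,-2}(0.345) = +0.914192 -0.138759 = +0.775433
Attach z-rotation phases: D = e^{-i(-2)(4.2132)}·(+0.775433)·e^{-i(-2)(0.2747)} = -0.698580+0.336573i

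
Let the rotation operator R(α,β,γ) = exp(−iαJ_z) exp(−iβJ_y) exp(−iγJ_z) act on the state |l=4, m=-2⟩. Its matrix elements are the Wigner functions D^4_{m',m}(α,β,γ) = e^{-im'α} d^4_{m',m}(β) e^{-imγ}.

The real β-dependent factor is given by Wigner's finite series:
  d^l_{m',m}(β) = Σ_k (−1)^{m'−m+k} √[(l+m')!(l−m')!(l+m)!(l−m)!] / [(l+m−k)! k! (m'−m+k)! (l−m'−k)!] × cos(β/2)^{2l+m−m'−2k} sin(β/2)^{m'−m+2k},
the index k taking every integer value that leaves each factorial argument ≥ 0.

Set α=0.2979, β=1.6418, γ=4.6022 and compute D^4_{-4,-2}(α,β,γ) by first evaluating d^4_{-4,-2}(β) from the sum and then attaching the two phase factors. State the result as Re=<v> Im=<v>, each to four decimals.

First d^4_{-4,-2}(β=1.6418), then the phase factors e^{-i(-4)α} and e^{-i(-2)γ}:
With c≡cos(β/2)=0.681563 and s≡sin(β/2)=0.731760, N=[1·40320·2·720]^{1/2}=7619.763776
Admissible k: 2..2 (factorial args all ≥0)
  k=2: (−1)^0·7619.7638/(1440)·0.6816^6·0.7318^2 = +0.284022
d^4_{-4,-2}(1.6418) = +0.284022
Attach z-rotation phases: D = e^{-i(-4)(0.2979)}·(+0.284022)·e^{-i(-2)(4.6022)} = -0.160271-0.234481i

Re=-0.1603 Im=-0.2345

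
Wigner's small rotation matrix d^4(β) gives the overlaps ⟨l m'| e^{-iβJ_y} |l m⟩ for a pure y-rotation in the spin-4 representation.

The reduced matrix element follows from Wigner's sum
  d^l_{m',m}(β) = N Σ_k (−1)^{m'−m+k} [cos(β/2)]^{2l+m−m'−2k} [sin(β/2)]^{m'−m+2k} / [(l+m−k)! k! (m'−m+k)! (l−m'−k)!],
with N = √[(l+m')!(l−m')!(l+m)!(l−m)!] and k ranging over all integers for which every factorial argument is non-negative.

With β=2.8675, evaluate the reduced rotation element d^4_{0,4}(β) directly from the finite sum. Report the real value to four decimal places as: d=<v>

d=0.0028

d^4_{0,4}(β=2.8675) via Wigner's sum:
With c≡cos(β/2)=0.136618 and s≡sin(β/2)=0.990624, N=[24·24·40320·1]^{1/2}=4819.161753
k: max(0,(4)−(0))=4 … min(4+(4),4−(0))=4
  k=4: (−1)^0·4819.1618/(576)·0.1366^4·0.9906^4 = +0.002807
d^4_{0,4}(2.8675) = +0.002807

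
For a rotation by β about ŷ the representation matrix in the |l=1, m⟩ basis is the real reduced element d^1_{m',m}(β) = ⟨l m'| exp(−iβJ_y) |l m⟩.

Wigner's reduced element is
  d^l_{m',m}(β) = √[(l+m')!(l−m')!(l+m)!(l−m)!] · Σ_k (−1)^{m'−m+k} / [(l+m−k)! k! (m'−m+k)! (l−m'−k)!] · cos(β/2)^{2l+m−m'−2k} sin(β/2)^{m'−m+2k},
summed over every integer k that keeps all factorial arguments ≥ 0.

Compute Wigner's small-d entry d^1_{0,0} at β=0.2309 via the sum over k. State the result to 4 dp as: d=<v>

d^1_{0,0}(β=0.2309) via Wigner's sum:
Half-angle: c=0.993343, s=0.115194. N=√(1·1·1·1)=1.000000
The bounds max(0,m−m')=0 and min(l+m,l−m')=1 give 2 terms
  k=0: (−1)^0·1.0000/(1)·0.9933^2·0.1152^0 = +0.986730
  k=1: (−1)^1·1.0000/(1)·0.9933^0·0.1152^2 = -0.013270
d^1_{0,0}(0.2309) = +0.986730 -0.013270 = +0.973461

d=0.9735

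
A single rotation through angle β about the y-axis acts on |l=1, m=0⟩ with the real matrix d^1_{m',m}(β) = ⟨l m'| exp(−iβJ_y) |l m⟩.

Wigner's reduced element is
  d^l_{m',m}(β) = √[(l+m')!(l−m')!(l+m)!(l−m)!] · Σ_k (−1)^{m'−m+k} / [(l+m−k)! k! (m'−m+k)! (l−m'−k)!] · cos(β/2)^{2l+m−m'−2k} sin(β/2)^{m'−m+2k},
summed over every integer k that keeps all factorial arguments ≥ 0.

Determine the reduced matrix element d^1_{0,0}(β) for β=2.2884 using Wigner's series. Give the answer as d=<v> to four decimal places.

d=-0.6576

d^1_{0,0}(β=2.2884) via Wigner's sum:
With c≡cos(β/2)=0.413775 and s≡sin(β/2)=0.910379, N=[1·1·1·1]^{1/2}=1.000000
The bounds max(0,m−m')=0 and min(l+m,l−m')=1 give 2 terms
  k=0: (−1)^0·1.0000/(1)·0.4138^2·0.9104^0 = +0.171209
  k=1: (−1)^1·1.0000/(1)·0.4138^0·0.9104^2 = -0.828791
d^1_{0,0}(2.2884) = +0.171209 -0.828791 = -0.657581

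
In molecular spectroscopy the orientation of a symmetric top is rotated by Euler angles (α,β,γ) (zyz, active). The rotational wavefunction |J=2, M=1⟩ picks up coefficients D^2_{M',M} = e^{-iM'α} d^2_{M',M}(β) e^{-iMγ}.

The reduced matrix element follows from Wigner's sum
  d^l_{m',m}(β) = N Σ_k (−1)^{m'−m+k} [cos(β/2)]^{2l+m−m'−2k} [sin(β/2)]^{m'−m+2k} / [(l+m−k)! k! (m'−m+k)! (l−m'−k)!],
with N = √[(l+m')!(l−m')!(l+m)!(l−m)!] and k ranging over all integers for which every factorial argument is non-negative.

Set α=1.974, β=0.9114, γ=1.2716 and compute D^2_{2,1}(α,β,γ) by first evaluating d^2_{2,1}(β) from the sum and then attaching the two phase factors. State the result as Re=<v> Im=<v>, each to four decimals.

D^2_{2,1}(1.974,0.9114,1.2716) = e^{-i·2·1.974}·d^2_{2,1}(0.9114)·e^{-i·1·1.2716}. Compute d first:
c=cos(0.9114/2)=0.897953, s=sin(0.9114/2)=0.440091; N=√[24·1·6·1]=12.000000
The bounds max(0,m−m')=0 and min(l+m,l−m')=0 give 1 term
  k=0: (−1)^1·12.0000/(6)·0.8980^3·0.4401^1 = -0.637285
d^2_{2,1}(0.9114) = -0.637285
Attach z-rotation phases: D = e^{-i(2)(1.974)}·(-0.637285)·e^{-i(1)(1.2716)} = -0.309556-0.557052i

Re=-0.3096 Im=-0.5571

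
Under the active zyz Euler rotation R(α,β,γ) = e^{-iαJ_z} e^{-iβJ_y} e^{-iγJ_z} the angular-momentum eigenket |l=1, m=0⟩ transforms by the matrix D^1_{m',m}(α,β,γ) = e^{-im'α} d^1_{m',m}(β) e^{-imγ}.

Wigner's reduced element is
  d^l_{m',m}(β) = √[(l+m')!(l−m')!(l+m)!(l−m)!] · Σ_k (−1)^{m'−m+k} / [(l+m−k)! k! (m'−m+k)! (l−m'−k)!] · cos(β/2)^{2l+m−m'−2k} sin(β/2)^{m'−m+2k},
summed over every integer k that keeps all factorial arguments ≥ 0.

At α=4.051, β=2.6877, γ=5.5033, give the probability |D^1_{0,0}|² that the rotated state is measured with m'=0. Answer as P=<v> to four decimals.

P=0.8077

Split into d^1_{0,0}(β=2.6877) × two z-phases.
Half-angle: c=0.225003, s=0.974358. N=√(1·1·1·1)=1.000000
Admissible k: 0..1 (factorial args all ≥0)
  k=0: (−1)^0·1.0000/(1)·0.2250^2·0.9744^0 = +0.050626
  k=1: (−1)^1·1.0000/(1)·0.2250^0·0.9744^2 = -0.949374
d^1_{0,0}(2.6877) = +0.050626 -0.949374 = -0.898747
|D^1_{0,0}|² = |d^1_{0,0}(β)|² = (-0.898747)² = 0.807746 (the z-rotation phases have unit modulus)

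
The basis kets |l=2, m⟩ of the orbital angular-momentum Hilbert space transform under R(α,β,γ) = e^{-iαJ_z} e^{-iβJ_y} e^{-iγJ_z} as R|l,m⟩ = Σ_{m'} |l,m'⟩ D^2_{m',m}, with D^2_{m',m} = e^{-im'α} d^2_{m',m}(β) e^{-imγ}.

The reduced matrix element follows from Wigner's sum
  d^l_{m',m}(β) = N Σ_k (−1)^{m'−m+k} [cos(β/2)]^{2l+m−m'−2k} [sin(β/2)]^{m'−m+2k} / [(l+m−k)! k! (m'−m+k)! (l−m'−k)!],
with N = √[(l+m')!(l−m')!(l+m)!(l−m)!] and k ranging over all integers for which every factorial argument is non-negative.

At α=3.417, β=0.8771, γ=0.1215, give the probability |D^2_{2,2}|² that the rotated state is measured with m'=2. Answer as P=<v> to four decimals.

First d^2_{2,2}(β=0.8771), then the phase factors e^{-i(2)α} and e^{-i(2)γ}:
With c≡cos(β/2)=0.905368 and s≡sin(β/2)=0.424627, N=[24·1·24·1]^{1/2}=24.000000
Admissible k: 0..0 (factorial args all ≥0)
  k=0: (−1)^0·24.0000/(24)·0.9054^4·0.4246^0 = +0.671895
d^2_{2,2}(0.8771) = +0.671895
|D^2_{2,2}|² = |d^2_{2,2}(β)|² = (+0.671895)² = 0.451442 (the z-rotation phases have unit modulus)

P=0.4514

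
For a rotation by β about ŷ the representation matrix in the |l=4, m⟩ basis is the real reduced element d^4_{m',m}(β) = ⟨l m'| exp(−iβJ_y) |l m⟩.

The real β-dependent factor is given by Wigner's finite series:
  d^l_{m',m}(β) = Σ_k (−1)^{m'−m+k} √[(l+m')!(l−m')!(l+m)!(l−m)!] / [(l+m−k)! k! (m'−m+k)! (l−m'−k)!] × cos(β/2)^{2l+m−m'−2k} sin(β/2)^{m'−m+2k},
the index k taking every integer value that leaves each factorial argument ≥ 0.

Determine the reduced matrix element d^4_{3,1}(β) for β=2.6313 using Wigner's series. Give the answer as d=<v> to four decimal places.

d=-0.0451

d^4_{3,1}(β=2.6313) via Wigner's sum:
With c≡cos(β/2)=0.252387 and s≡sin(β/2)=0.967626, N=[5040·1·120·6]^{1/2}=1904.940944
The bounds max(0,m−m')=0 and min(l+m,l−m')=1 give 2 terms
  k=0: (−1)^2·1904.9409/(240)·0.2524^6·0.9676^2 = +0.001921
  k=1: (−1)^3·1904.9409/(144)·0.2524^4·0.9676^4 = -0.047056
d^4_{3,1}(2.6313) = +0.001921 -0.047056 = -0.045135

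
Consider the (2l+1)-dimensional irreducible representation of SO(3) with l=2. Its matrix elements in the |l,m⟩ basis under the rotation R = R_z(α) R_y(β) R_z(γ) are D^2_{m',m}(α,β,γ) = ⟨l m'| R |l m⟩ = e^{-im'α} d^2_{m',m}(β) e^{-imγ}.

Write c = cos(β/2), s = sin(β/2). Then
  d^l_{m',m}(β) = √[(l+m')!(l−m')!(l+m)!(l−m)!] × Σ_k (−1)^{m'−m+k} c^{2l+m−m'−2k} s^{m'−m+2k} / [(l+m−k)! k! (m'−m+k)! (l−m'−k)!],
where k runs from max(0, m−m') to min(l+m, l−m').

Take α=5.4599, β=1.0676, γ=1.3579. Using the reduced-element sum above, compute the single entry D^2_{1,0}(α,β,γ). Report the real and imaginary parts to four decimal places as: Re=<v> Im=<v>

D^2_{1,0}(5.4599,1.0676,1.3579) = e^{-i·1·5.4599}·d^2_{1,0}(1.0676)·e^{-i·0·1.3579}. Compute d first:
c=cos(1.0676/2)=0.860880, s=sin(1.0676/2)=0.508808; N=√[6·1·2·2]=4.898979
Admissible k: 0..1 (factorial args all ≥0)
  k=0: (−1)^1·4.8990/(2)·0.8609^3·0.5088^1 = -0.795165
  k=1: (−1)^2·4.8990/(2)·0.8609^1·0.5088^3 = +0.277767
d^2_{1,0}(1.0676) = -0.795165 +0.277767 = -0.517398
Attach z-rotation phases: D = e^{-i(1)(5.4599)}·(-0.517398)·e^{-i(0)(1.3579)} = -0.351735-0.379451i

Re=-0.3517 Im=-0.3795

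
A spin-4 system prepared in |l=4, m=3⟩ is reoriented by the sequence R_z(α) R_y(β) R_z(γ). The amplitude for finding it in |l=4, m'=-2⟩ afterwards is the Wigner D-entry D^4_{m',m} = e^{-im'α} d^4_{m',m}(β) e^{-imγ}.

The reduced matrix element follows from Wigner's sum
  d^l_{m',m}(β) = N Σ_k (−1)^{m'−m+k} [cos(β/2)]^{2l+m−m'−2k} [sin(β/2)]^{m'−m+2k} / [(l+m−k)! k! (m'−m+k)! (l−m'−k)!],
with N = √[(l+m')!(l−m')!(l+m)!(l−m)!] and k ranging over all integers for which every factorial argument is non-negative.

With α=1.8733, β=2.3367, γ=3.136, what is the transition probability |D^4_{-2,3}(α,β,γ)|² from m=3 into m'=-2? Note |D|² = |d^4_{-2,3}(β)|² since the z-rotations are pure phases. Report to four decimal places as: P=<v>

P=0.1394

Split into d^4_{-2,3}(β=2.3367) × two z-phases.
Half-angle: c=0.391670, s=0.920106. N=√(2·720·5040·1)=2693.993318
k∈{5,6} keeps every argument non-negative
  k=5: (−1)^0·2693.9933/(240)·0.3917^3·0.9201^5 = +0.444770
  k=6: (−1)^1·2693.9933/(720)·0.3917^1·0.9201^7 = -0.818179
d^4_{-2,3}(2.3367) = +0.444770 -0.818179 = -0.373409
|D^4_{-2,3}|² = |d^4_{-2,3}(β)|² = (-0.373409)² = 0.139434 (the z-rotation phases have unit modulus)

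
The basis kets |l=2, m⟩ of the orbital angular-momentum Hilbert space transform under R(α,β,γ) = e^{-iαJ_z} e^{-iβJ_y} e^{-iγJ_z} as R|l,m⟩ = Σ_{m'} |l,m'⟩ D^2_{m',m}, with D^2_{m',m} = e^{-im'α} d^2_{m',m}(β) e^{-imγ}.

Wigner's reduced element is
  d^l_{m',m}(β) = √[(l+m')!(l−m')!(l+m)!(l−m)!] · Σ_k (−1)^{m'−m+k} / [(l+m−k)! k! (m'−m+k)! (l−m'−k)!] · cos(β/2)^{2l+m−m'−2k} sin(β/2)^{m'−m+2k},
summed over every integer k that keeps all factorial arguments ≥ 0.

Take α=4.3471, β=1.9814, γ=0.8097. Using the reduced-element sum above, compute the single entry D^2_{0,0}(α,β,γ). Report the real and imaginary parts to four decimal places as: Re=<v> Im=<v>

Split into d^2_{0,0}(β=1.9814) × two z-phases.
With c≡cos(β/2)=0.548105 and s≡sin(β/2)=0.836410, N=[2·2·2·2]^{1/2}=4.000000
Admissible k: 0..2 (factorial args all ≥0)
  k=0: (−1)^0·4.0000/(4)·0.5481^4·0.8364^0 = +0.090251
  k=1: (−1)^1·4.0000/(1)·0.5481^2·0.8364^2 = -0.840669
  k=2: (−1)^2·4.0000/(4)·0.5481^0·0.8364^4 = +0.489414
d^2_{0,0}(1.9814) = +0.090251 -0.840669 +0.489414 = -0.261003
Attach z-rotation phases: D = e^{-i(0)(4.3471)}·(-0.261003)·e^{-i(0)(0.8097)} = -0.261003+0.000000i

Re=-0.2610 Im=0.0000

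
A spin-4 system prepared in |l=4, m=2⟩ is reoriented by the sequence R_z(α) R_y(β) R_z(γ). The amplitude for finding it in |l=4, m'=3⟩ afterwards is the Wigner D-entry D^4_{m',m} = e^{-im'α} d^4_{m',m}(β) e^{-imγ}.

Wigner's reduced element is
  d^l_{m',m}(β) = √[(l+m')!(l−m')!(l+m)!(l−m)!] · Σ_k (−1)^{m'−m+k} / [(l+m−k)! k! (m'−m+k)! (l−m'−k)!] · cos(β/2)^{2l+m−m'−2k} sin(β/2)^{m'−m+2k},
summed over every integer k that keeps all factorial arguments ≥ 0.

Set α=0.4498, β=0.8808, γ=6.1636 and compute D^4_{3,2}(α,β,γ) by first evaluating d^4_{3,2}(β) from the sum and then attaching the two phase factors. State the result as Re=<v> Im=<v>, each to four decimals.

Re=-0.1173 Im=0.2363

First d^4_{3,2}(β=0.8808), then the phase factors e^{-i(3)α} and e^{-i(2)γ}:
With c≡cos(β/2)=0.904581 and s≡sin(β/2)=0.426301, N=[5040·1·720·2]^{1/2}=2693.993318
Admissible k: 0..1 (factorial args all ≥0)
  k=0: (−1)^1·2693.9933/(720)·0.9046^7·0.4263^1 = -0.790521
  k=1: (−1)^2·2693.9933/(240)·0.9046^5·0.4263^3 = +0.526712
d^4_{3,2}(0.8808) = -0.790521 +0.526712 = -0.263810
D = (+0.219592-0.975592i)·(-0.263810)·(+0.971535+0.236897i) = -0.117252+0.236321i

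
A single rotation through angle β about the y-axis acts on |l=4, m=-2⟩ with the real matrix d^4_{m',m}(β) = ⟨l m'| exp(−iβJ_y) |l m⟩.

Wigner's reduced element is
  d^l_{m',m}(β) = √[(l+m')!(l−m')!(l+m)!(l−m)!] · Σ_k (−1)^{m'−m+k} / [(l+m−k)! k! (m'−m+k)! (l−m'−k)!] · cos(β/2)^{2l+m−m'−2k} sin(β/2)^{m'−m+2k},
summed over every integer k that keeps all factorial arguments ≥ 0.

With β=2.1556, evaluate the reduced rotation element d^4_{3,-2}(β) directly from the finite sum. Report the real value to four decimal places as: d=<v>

d^4_{3,-2}(β=2.1556) via Wigner's sum:
c=cos(2.1556/2)=0.473268, s=sin(2.1556/2)=0.880919; N=√[5040·1·2·720]=2693.993318
k: max(0,(-2)−(3))=0 … min(4+(-2),4−(3))=1
  k=0: (−1)^5·2693.9933/(240)·0.4733^3·0.8809^5 = -0.631226
  k=1: (−1)^6·2693.9933/(720)·0.4733^1·0.8809^7 = +0.728990
d^4_{3,-2}(2.1556) = -0.631226 +0.728990 = +0.097765

d=0.0978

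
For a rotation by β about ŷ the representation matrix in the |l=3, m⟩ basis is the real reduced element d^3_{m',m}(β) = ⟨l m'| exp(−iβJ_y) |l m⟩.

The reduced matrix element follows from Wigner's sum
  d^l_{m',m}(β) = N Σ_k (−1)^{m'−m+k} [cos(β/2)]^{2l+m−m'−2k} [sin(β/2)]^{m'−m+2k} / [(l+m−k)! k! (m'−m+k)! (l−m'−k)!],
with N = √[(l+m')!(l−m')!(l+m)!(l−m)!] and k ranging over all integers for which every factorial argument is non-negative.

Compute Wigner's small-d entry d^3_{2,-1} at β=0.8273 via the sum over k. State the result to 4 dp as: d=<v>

d^3_{2,-1}(β=0.8273) via Wigner's sum:
c=cos(0.8273/2)=0.915660, s=sin(0.8273/2)=0.401954; N=√[120·1·2·24]=75.894664
The bounds max(0,m−m')=0 and min(l+m,l−m')=1 give 2 terms
  k=0: (−1)^3·75.8947/(12)·0.9157^3·0.4020^3 = -0.315328
  k=1: (−1)^4·75.8947/(24)·0.9157^1·0.4020^5 = +0.030382
d^3_{2,-1}(0.8273) = -0.315328 +0.030382 = -0.284946

d=-0.2849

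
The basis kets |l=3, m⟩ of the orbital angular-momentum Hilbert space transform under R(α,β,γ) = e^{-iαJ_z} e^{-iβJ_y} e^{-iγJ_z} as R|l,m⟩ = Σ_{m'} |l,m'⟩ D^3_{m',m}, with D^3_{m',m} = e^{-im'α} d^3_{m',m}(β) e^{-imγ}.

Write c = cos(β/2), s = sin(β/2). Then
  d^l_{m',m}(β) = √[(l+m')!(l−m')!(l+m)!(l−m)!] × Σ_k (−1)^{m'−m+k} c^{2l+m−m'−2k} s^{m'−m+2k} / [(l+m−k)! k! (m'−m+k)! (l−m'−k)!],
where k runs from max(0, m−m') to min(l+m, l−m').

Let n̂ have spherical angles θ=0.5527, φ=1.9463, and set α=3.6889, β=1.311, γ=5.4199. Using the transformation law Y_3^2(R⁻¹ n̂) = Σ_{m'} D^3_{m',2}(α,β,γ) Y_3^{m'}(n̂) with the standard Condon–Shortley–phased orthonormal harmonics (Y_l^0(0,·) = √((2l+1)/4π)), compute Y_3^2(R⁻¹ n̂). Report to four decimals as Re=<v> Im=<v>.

Need the full column D^3_{m',2} for m'=−3..3 at α=3.6889, β=1.311, γ=5.4199.
cos(β/2)=0.792743, sin(β/2)=0.609556
d^3_{-3,2}: single k=5 term ⇒ +0.163409;  D = +0.159220+0.036760i
d^3_{-2,2}: k∈[4..5] ⇒ +0.433799 -0.051296 = +0.382503;  D = -0.363037+0.120471i
d^3_{-1,2}: k∈[3..4] ⇒ +0.713621 -0.210960 = +0.502662;  D = +0.325007-0.383457i
d^3_{0,2}: k∈[2..3] ⇒ +0.803744 -0.475203 = +0.328541;  D = -0.050971+0.324563i
d^3_{1,2}: k∈[1..2] ⇒ +0.603498 -0.713621 = -0.110123;  D = +0.042024+0.101789i
d^3_{2,2}: k∈[0..1] ⇒ +0.248196 -0.733714 = -0.485518;  D = -0.391752-0.286807i
d^3_{3,2}: single k=0 term ⇒ -0.467468;  D = +0.465794+0.039523i
Y_3^{m'}(θ=0.5527,φ=1.9463) and Σ D·Y over m':
  (+0.1592+0.0368i)·(+0.0545+0.0259i)  (-0.3630+0.1205i)·(-0.1752+0.1636i)  (+0.3250-0.3835i)·(-0.1631-0.4139i)  (-0.0510+0.3246i)·(+0.1975+0.0000i)  (+0.0420+0.1018i)·(+0.1631-0.4139i)  (-0.3918-0.2868i)·(-0.1752-0.1636i)  (+0.4658+0.0395i)·(-0.0545+0.0259i)
Y_3^2(R⁻¹ n̂) = -0.125849+0.041295i

Re=-0.1258 Im=0.0413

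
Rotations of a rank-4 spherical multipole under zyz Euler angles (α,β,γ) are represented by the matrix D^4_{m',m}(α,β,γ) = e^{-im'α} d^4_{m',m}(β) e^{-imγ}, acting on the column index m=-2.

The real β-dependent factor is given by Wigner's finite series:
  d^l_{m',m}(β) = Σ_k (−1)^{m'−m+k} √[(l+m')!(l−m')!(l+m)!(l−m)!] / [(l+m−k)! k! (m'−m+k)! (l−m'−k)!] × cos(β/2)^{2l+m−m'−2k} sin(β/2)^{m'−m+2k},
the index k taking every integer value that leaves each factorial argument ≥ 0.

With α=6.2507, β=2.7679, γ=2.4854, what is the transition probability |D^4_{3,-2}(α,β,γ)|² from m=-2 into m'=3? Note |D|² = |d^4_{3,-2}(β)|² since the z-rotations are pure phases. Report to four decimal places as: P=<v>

P=0.3011

Split into d^4_{3,-2}(β=2.7679) × two z-phases.
Half-angle: c=0.185761, s=0.982595. N=√(5040·1·2·720)=2693.993318
Admissible k: 0..1 (factorial args all ≥0)
  k=0: (−1)^5·2693.9933/(240)·0.1858^3·0.9826^5 = -0.065906
  k=1: (−1)^6·2693.9933/(720)·0.1858^1·0.9826^7 = +0.614668
d^4_{3,-2}(2.7679) = -0.065906 +0.614668 = +0.548762
|D^4_{3,-2}|² = |d^4_{3,-2}(β)|² = (+0.548762)² = 0.301140 (the z-rotation phases have unit modulus)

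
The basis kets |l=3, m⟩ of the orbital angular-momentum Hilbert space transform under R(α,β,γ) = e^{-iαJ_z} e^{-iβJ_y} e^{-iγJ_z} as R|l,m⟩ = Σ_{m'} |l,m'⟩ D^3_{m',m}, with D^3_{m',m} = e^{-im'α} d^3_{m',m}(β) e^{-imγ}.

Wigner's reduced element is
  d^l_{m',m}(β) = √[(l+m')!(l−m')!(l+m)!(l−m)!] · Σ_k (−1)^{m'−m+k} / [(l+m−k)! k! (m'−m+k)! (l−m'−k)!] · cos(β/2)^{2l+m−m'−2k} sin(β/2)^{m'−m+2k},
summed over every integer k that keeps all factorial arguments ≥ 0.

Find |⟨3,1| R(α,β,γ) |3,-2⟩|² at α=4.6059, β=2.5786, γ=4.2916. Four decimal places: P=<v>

P=0.3582

Split into d^3_{1,-2}(β=2.5786) × two z-phases.
c=cos(2.5786/2)=0.277793, s=sin(2.5786/2)=0.960641; N=√[24·2·1·120]=75.894664
k: max(0,(-2)−(1))=0 … min(3+(-2),3−(1))=1
  k=0: (−1)^3·75.8947/(12)·0.2778^3·0.9606^3 = -0.120193
  k=1: (−1)^4·75.8947/(24)·0.2778^1·0.9606^5 = +0.718666
d^3_{1,-2}(2.5786) = -0.120193 +0.718666 = +0.598473
|D^3_{1,-2}|² = |d^3_{1,-2}(β)|² = (+0.598473)² = 0.358170 (the z-rotation phases have unit modulus)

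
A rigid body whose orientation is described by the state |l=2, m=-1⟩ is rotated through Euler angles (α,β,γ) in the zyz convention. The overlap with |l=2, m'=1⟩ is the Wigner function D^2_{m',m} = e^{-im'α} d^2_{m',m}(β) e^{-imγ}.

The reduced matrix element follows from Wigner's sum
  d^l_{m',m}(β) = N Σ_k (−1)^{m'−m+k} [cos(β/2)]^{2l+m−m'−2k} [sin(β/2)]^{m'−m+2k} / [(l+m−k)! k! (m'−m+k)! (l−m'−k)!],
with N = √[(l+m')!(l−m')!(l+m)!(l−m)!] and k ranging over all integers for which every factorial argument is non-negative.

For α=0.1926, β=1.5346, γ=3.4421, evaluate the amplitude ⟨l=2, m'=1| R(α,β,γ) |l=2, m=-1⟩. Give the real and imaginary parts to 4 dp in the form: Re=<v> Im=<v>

Re=-0.5138 Im=-0.0557

Split into d^2_{1,-1}(β=1.5346) × two z-phases.
Half-angle: c=0.719788, s=0.694194. N=√(6·1·1·6)=6.000000
The bounds max(0,m−m')=0 and min(l+m,l−m')=1 give 2 terms
  k=0: (−1)^2·6.0000/(2)·0.7198^2·0.6942^2 = +0.749018
  k=1: (−1)^3·6.0000/(6)·0.7198^0·0.6942^4 = -0.232233
d^2_{1,-1}(1.5346) = +0.749018 -0.232233 = +0.516785
Attach z-rotation phases: D = e^{-i(1)(0.1926)}·(+0.516785)·e^{-i(-1)(3.4421)} = -0.513779-0.055657i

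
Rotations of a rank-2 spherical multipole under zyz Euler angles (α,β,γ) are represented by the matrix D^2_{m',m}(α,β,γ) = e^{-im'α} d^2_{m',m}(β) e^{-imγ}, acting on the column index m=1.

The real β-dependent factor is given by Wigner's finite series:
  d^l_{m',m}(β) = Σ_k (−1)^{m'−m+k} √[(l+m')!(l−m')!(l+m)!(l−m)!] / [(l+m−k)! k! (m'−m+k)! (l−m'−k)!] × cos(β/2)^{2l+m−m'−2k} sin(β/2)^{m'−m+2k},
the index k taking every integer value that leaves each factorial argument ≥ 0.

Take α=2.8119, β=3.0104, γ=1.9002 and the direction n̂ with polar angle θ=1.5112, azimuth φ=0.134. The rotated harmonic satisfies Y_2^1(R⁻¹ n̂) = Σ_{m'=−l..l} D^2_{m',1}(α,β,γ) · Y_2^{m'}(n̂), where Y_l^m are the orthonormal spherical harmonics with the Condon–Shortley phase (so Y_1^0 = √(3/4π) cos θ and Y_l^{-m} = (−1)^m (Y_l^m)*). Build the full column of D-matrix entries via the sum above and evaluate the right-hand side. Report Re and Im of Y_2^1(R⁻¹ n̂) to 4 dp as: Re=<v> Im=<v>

Re=-0.0959 Im=-0.0932

Need the full column D^2_{m',1} for m'=−2..2 at α=2.8119, β=3.0104, γ=1.9002.
cos(β/2)=0.065549, sin(β/2)=0.997849
d^2_{-2,1}: single k=3 term ⇒ +0.130255;  D = -0.108810-0.071601i
d^2_{-1,1}: k∈[2..3] ⇒ +0.012835 -0.991425 = -0.978590;  D = -0.599291-0.773621i
d^2_{0,1}: k∈[1..2] ⇒ +0.000688 -0.159529 = -0.158840;  D = +0.051381+0.150300i
d^2_{1,1}: k∈[0..1] ⇒ +0.000018 -0.012835 = -0.012816;  D = +0.000004-0.012816i
d^2_{2,1}: single k=0 term ⇒ -0.000562;  D = -0.000182+0.000532i
Y_2^{m'}(θ=1.5112,φ=0.134) and Σ D·Y over m':
  (-0.1088-0.0716i)·(+0.3712-0.1019i)  (-0.5993-0.7736i)·(+0.0455-0.0061i)  (+0.0514+0.1503i)·(-0.3120+0.0000i)  (+0.0000-0.0128i)·(-0.0455-0.0061i)  (-0.0002+0.0005i)·(+0.3712+0.1019i)
Y_2^1(R⁻¹ n̂) = -0.095945-0.093160i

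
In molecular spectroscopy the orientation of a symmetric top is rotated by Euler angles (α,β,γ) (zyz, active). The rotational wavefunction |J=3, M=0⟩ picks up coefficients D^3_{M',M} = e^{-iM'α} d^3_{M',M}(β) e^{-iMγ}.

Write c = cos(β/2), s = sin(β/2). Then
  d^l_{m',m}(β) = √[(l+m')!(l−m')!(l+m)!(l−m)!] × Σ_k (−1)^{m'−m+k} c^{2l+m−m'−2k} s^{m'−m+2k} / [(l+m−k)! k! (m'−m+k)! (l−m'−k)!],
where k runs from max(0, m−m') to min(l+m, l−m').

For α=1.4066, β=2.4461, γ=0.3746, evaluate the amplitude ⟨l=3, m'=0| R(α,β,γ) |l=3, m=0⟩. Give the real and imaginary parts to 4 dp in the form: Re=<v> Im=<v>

Re=0.0203 Im=0.0000

First d^3_{0,0}(β=2.4461), then the phase factors e^{-i(0)α} and e^{-i(0)γ}:
With c≡cos(β/2)=0.340780 and s≡sin(β/2)=0.940143, N=[6·6·6·6]^{1/2}=36.000000
Admissible k: 0..3 (factorial args all ≥0)
  k=0: (−1)^0·36.0000/(36)·0.3408^6·0.9401^0 = +0.001566
  k=1: (−1)^1·36.0000/(4)·0.3408^4·0.9401^2 = -0.107282
  k=2: (−1)^2·36.0000/(4)·0.3408^2·0.9401^4 = +0.816519
  k=3: (−1)^3·36.0000/(36)·0.3408^0·0.9401^6 = -0.690500
d^3_{0,0}(2.4461) = +0.001566 -0.107282 +0.816519 -0.690500 = +0.020303
Attach z-rotation phases: D = e^{-i(0)(1.4066)}·(+0.020303)·e^{-i(0)(0.3746)} = +0.020303+0.000000i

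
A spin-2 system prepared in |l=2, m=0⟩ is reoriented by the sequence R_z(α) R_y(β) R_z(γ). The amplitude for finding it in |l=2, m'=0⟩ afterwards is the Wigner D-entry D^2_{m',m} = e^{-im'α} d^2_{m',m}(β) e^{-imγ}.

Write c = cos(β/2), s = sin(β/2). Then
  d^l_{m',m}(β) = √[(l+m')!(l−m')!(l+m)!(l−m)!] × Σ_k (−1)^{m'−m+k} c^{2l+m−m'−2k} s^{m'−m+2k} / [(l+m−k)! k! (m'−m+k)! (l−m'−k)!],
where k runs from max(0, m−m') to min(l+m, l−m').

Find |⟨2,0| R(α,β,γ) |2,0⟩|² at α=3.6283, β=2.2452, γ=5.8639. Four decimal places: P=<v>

P=0.0072

Split into d^2_{0,0}(β=2.2452) × two z-phases.
c=cos(2.2452/2)=0.433341, s=sin(2.2452/2)=0.901230; N=√[2·2·2·2]=4.000000
Admissible k: 0..2 (factorial args all ≥0)
  k=0: (−1)^0·4.0000/(4)·0.4333^4·0.9012^0 = +0.035263
  k=1: (−1)^1·4.0000/(1)·0.4333^2·0.9012^2 = -0.610085
  k=2: (−1)^2·4.0000/(4)·0.4333^0·0.9012^4 = +0.659695
d^2_{0,0}(2.2452) = +0.035263 -0.610085 +0.659695 = +0.084872
|D^2_{0,0}|² = |d^2_{0,0}(β)|² = (+0.084872)² = 0.007203 (the z-rotation phases have unit modulus)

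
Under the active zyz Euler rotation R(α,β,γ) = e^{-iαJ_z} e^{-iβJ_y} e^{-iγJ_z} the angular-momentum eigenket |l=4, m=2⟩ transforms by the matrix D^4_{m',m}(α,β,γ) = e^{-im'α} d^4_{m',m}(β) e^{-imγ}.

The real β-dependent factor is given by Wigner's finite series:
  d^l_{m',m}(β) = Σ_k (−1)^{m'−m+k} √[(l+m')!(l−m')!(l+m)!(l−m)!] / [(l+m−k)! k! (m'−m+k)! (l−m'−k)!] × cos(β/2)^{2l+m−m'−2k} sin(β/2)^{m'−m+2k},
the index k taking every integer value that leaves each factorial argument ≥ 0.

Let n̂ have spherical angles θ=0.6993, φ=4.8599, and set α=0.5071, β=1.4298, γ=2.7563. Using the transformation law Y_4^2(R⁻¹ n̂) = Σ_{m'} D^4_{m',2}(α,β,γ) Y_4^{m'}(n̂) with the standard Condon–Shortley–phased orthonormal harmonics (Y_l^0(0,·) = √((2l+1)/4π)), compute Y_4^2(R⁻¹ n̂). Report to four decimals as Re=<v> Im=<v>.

Need the full column D^4_{m',2} for m'=−4..4 at α=0.5071, β=1.4298, γ=2.7563.
cos(β/2)=0.755159, sin(β/2)=0.655542
d^4_{-4,2}: single k=6 term ⇒ +0.239474;  D = -0.225556+0.080450i
d^4_{-3,2}: k∈[5..6] ⇒ +0.585197 -0.146996 = +0.438201;  D = -0.289302+0.329128i
d^4_{-2,2}: k∈[4..6] ⇒ +0.900837 -0.543076 +0.034104 = +0.391865;  D = -0.083216+0.382927i
d^4_{-1,2}: k∈[3..5] ⇒ +0.978381 -1.105919 +0.166678 = +0.039139;  D = +0.011309+0.037470i
d^4_{0,2}: k∈[2..4] ⇒ +0.756052 -1.519305 +0.429339 = -0.333913;  D = -0.239584-0.232589i
d^4_{1,2}: k∈[1..3] ⇒ +0.389498 -1.467571 +0.737279 = -0.340794;  D = -0.329032-0.088759i
d^4_{2,2}: k∈[0..2] ⇒ +0.105756 -0.956339 +0.900837 = +0.050254;  D = +0.048770-0.012122i
d^4_{3,2}: k∈[0..1] ⇒ -0.343505 +0.776565 = +0.433061;  D = +0.316655-0.295418i
d^4_{4,2}: single k=0 term ⇒ +0.421706;  D = +0.129842-0.401219i
Y_4^{m'}(θ=0.6993,φ=4.8599) and Σ D·Y over m':
  (-0.2256+0.0804i)·(+0.0631-0.0423i)  (-0.2893+0.3291i)·(-0.1094-0.2309i)  (-0.0832+0.3829i)·(-0.4111+0.1249i)  (+0.0113+0.0375i)·(+0.0377+0.2535i)  (-0.2396-0.2326i)·(-0.2713+0.0000i)  (-0.3290-0.0888i)·(-0.0377+0.2535i)  (+0.0488-0.0121i)·(-0.4111-0.1249i)  (+0.3167-0.2954i)·(+0.1094-0.2309i)  (+0.1298-0.4012i)·(+0.0631+0.0423i)
Y_4^2(R⁻¹ n̂) = +0.144024-0.261461i

Re=0.1440 Im=-0.2615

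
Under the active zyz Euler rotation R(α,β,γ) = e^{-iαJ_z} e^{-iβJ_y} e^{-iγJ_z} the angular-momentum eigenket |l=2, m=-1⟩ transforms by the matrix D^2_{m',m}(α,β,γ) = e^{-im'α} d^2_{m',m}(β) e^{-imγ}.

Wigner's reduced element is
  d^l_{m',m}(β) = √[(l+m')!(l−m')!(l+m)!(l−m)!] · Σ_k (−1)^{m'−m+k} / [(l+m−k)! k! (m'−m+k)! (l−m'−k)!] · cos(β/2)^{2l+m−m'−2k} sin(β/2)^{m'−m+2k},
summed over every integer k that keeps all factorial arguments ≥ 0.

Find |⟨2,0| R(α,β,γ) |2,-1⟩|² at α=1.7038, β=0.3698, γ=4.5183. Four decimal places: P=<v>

Split into d^2_{0,-1}(β=0.3698) × two z-phases.
c=cos(0.3698/2)=0.982955, s=sin(0.3698/2)=0.183848; N=√[2·2·1·6]=4.898979
k∈{0,1} keeps every argument non-negative
  k=0: (−1)^1·4.8990/(2)·0.9830^3·0.1838^1 = -0.427696
  k=1: (−1)^2·4.8990/(2)·0.9830^1·0.1838^3 = +0.014962
d^2_{0,-1}(0.3698) = -0.427696 +0.014962 = -0.412734
|D^2_{0,-1}|² = |d^2_{0,-1}(β)|² = (-0.412734)² = 0.170350 (the z-rotation phases have unit modulus)

P=0.1703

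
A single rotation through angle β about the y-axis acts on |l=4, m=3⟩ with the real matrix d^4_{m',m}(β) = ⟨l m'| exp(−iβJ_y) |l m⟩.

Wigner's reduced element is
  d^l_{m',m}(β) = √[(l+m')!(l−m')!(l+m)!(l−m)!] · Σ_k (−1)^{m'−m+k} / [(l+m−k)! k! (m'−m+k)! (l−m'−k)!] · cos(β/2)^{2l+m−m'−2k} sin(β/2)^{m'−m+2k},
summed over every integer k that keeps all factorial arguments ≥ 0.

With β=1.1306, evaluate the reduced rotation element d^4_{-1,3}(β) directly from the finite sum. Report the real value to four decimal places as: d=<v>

d^4_{-1,3}(β=1.1306) via Wigner's sum:
Half-angle: c=0.844428, s=0.535669. N=√(6·120·5040·1)=1904.940944
k∈{4,5} keeps every argument non-negative
  k=4: (−1)^0·1904.9409/(144)·0.8444^4·0.5357^4 = +0.553804
  k=5: (−1)^1·1904.9409/(240)·0.8444^2·0.5357^6 = -0.133714
d^4_{-1,3}(1.1306) = +0.553804 -0.133714 = +0.420090

d=0.4201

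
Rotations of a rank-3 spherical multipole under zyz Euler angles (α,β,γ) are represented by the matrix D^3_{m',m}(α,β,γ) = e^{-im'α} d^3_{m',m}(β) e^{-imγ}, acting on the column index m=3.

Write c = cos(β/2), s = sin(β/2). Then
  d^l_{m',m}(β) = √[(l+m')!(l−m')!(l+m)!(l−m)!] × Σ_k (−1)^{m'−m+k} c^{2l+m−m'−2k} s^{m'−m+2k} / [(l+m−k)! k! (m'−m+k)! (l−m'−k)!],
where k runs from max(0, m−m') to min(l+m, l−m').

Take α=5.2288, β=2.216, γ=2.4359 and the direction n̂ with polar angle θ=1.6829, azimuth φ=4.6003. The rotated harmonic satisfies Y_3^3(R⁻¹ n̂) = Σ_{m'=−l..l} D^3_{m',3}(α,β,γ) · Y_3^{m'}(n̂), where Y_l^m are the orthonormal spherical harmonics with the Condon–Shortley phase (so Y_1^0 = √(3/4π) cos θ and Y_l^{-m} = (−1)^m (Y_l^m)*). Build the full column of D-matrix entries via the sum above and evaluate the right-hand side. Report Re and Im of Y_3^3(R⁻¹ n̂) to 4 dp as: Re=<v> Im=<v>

Need the full column D^3_{m',3} for m'=−3..3 at α=5.2288, β=2.216, γ=2.4359.
cos(β/2)=0.446452, sin(β/2)=0.894808
d^3_{-3,3}: single k=6 term ⇒ +0.513308;  D = -0.257151+0.444250i
d^3_{-2,3}: single k=5 term ⇒ +0.627334;  D = -0.627312-0.005211i
d^3_{-1,3}: single k=4 term ⇒ +0.494896;  D = -0.240777-0.432375i
d^3_{0,3}: single k=3 term ⇒ +0.285120;  D = +0.148124-0.243625i
d^3_{1,3}: single k=2 term ⇒ +0.123198;  D = +0.123143+0.003679i
d^3_{2,3}: single k=1 term ⇒ +0.038876;  D = +0.018177+0.034364i
d^3_{3,3}: single k=0 term ⇒ +0.007919;  D = -0.004259+0.006676i
Y_3^{m'}(θ=1.6829,φ=4.6003) and Σ D·Y over m':
  (-0.2572+0.4443i)·(+0.1351-0.3865i)  (-0.6273-0.0052i)·(+0.1101+0.0251i)  (-0.2408-0.4324i)·(+0.0337-0.2992i)  (+0.1481-0.2436i)·(+0.1226+0.0000i)  (+0.1231+0.0037i)·(-0.0337-0.2992i)  (+0.0182+0.0344i)·(+0.1101-0.0251i)  (-0.0043+0.0067i)·(-0.1351-0.3865i)
Y_3^3(R⁻¹ n̂) = -0.048285+0.137786i

Re=-0.0483 Im=0.1378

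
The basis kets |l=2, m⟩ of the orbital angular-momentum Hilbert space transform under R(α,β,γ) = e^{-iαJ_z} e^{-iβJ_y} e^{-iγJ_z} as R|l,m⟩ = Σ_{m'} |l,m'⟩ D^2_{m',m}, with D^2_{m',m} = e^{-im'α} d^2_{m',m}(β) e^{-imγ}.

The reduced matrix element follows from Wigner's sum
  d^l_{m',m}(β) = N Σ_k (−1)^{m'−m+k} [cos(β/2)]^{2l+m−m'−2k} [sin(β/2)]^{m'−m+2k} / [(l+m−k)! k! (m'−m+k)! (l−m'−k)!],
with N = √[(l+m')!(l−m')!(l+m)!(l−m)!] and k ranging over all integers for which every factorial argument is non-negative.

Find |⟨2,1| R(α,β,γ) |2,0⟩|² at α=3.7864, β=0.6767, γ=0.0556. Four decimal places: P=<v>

D^2_{1,0}(3.7864,0.6767,0.0556) = e^{-i·1·3.7864}·d^2_{1,0}(0.6767)·e^{-i·0·0.0556}. Compute d first:
With c≡cos(β/2)=0.943304 and s≡sin(β/2)=0.331931, N=[6·1·2·2]^{1/2}=4.898979
Admissible k: 0..1 (factorial args all ≥0)
  k=0: (−1)^1·4.8990/(2)·0.9433^3·0.3319^1 = -0.682461
  k=1: (−1)^2·4.8990/(2)·0.9433^1·0.3319^3 = +0.084503
d^2_{1,0}(0.6767) = -0.682461 +0.084503 = -0.597959
|D^2_{1,0}|² = |d^2_{1,0}(β)|² = (-0.597959)² = 0.357555 (the z-rotation phases have unit modulus)

P=0.3576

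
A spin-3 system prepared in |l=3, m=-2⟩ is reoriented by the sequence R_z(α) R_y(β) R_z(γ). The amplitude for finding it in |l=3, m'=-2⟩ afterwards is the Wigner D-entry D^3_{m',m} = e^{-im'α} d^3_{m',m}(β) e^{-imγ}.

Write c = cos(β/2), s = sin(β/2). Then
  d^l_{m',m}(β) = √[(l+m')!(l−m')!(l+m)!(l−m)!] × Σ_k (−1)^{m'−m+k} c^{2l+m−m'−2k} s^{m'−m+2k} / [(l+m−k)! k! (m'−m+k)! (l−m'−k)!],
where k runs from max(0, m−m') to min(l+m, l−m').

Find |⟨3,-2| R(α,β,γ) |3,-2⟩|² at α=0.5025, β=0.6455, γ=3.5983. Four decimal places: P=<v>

P=0.1028

D^3_{-2,-2}(0.5025,0.6455,3.5983) = e^{-i·-2·0.5025}·d^3_{-2,-2}(0.6455)·e^{-i·-2·3.5983}. Compute d first:
c=cos(0.6455/2)=0.948367, s=sin(0.6455/2)=0.317176; N=√[1·120·1·120]=120.000000
Admissible k: 0..1 (factorial args all ≥0)
  k=0: (−1)^0·120.0000/(120)·0.9484^6·0.3172^0 = +0.727542
  k=1: (−1)^1·120.0000/(24)·0.9484^4·0.3172^2 = -0.406888
d^3_{-2,-2}(0.6455) = +0.727542 -0.406888 = +0.320653
|D^3_{-2,-2}|² = |d^3_{-2,-2}(β)|² = (+0.320653)² = 0.102819 (the z-rotation phases have unit modulus)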